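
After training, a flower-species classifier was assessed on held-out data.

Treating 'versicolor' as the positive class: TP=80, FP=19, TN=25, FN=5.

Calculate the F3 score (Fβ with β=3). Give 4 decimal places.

0.9259

Fβ = (1+β²)·TP / ((1+β²)·TP + β²·FN + FP), with β²=9
= 10·80 / (10·80 + 9·5 + 19) = 0.9259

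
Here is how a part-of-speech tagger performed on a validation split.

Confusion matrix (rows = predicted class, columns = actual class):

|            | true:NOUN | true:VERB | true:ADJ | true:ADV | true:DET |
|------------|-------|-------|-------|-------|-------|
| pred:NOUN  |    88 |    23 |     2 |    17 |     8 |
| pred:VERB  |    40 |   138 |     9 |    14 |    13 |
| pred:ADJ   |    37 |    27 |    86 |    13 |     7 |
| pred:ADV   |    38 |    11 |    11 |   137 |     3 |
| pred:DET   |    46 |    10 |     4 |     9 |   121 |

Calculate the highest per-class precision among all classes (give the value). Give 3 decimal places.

Per-class precision (TP/(TP+FP)):
  NOUN: TP=88, FP=23+2+17+8=50 → 88/138 = 0.6377
  VERB: TP=138, FP=40+9+14+13=76 → 138/214 = 0.6449
  ADJ: TP=86, FP=37+27+13+7=84 → 86/170 = 0.5059
  ADV: TP=137, FP=38+11+11+3=63 → 137/200 = 0.6850
  DET: TP=121, FP=46+10+4+9=69 → 121/190 = 0.6368
Highest is class 'ADV' with precision = 0.685.

0.685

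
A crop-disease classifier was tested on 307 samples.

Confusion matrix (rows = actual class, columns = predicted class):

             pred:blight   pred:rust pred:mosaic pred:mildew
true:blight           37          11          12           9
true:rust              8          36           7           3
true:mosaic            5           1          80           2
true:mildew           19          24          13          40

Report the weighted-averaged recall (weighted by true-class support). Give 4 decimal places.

Per-class recall (TP/(TP+FN)):
  blight: TP=37, FN=11+12+9=32 → 37/69 = 0.53623
  rust: TP=36, FN=8+7+3=18 → 36/54 = 0.66667
  mosaic: TP=80, FN=5+1+2=8 → 80/88 = 0.90909
  mildew: TP=40, FN=19+24+13=56 → 40/96 = 0.41667
Weighted-recall = Σ (supportᵢ/N)·recallᵢ with N=307: (69/307)·0.53623 + (54/307)·0.66667 + (88/307)·0.90909 + (96/307)·0.41667 = 0.6287

0.6287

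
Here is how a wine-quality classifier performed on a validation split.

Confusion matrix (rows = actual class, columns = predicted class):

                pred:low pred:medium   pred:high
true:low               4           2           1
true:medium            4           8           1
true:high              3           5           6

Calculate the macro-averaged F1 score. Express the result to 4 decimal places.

0.5204

Per-class F1 score (2·TP/(2·TP+FP+FN)):
  low: TP=4, FP=4+3=7, FN=2+1=3 → 8/18 = 0.44444
  medium: TP=8, FP=2+5=7, FN=4+1=5 → 16/28 = 0.57143
  high: TP=6, FP=1+1=2, FN=3+5=8 → 12/22 = 0.54545
Macro-F1 score = mean = (0.44444 + 0.57143 + 0.54545) / 3 = 0.5204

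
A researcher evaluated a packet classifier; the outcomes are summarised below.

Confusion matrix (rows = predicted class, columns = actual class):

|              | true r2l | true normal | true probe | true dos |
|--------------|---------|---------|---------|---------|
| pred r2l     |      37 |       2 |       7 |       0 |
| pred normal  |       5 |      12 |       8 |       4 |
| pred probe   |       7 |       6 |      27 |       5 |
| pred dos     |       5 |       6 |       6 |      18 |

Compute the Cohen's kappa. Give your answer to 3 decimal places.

0.465

Observed agreement pₒ = trace/N = 94/155 = 0.6065
Expected agreement pₑ = Σ (rowᵢ·colᵢ)/N² = (54·46 + 26·29 + 48·45 + 27·35)/155² = 0.2640
κ = (pₒ − pₑ)/(1 − pₑ) = (0.6065 − 0.2640)/(1 − 0.2640) = 0.465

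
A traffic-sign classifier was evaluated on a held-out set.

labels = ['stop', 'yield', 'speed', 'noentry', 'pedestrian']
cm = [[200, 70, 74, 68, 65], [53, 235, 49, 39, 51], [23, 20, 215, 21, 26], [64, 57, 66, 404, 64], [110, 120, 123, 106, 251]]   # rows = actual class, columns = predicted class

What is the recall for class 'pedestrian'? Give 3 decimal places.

One-vs-rest for 'pedestrian': TP = diagonal; FP = other classes predicted 'pedestrian'; FN = 'pedestrian' predicted as other.
recall = TP/(TP+FN).
pedestrian: TP=251, FN=110+120+123+106=459 → 251/710 = 0.3535

0.354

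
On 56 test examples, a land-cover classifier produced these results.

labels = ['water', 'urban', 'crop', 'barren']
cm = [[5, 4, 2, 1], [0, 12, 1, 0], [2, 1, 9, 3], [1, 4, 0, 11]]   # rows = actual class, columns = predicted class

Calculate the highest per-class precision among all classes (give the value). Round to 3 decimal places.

0.750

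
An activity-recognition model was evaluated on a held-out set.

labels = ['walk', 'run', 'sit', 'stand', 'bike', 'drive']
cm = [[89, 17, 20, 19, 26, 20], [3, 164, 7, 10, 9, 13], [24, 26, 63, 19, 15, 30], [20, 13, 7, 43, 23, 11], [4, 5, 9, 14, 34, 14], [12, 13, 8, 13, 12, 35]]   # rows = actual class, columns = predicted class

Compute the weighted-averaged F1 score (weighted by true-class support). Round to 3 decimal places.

0.496

Per-class F1 score (2·TP/(2·TP+FP+FN)):
  walk: TP=89, FP=3+24+20+4+12=63, FN=17+20+19+26+20=102 → 178/343 = 0.5190
  run: TP=164, FP=17+26+13+5+13=74, FN=3+7+10+9+13=42 → 328/444 = 0.7387
  sit: TP=63, FP=20+7+7+9+8=51, FN=24+26+19+15+30=114 → 126/291 = 0.4330
  stand: TP=43, FP=19+10+19+14+13=75, FN=20+13+7+23+11=74 → 86/235 = 0.3660
  bike: TP=34, FP=26+9+15+23+12=85, FN=4+5+9+14+14=46 → 68/199 = 0.3417
  drive: TP=35, FP=20+13+30+11+14=88, FN=12+13+8+13+12=58 → 70/216 = 0.3241
Weighted-F1 score = Σ (supportᵢ/N)·F1 scoreᵢ with N=864: (191/864)·0.5190 + (206/864)·0.7387 + (177/864)·0.4330 + (117/864)·0.3660 + (80/864)·0.3417 + (93/864)·0.3241 = 0.496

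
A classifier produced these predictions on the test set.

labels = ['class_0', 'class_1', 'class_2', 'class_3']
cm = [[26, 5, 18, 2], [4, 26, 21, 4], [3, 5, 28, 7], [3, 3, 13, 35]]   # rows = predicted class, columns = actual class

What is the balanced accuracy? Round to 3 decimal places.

Balanced accuracy = mean of per-class recall.
  class_0: recall = 26/36 = 0.7222
  class_1: recall = 26/39 = 0.6667
  class_2: recall = 28/80 = 0.3500
  class_3: recall = 35/48 = 0.7292
Mean = (0.7222 + 0.6667 + 0.3500 + 0.7292) / 4 = 0.617

0.617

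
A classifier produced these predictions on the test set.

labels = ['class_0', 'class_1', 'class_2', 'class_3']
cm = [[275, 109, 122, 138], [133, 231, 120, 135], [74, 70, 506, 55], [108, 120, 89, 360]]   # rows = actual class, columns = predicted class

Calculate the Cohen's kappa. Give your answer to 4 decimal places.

0.3565

Observed agreement pₒ = trace/N = 1372/2645 = 0.51871
Expected agreement pₑ = Σ (rowᵢ·colᵢ)/N² = (644·590 + 619·530 + 705·837 + 677·688)/2645² = 0.25213
κ = (pₒ − pₑ)/(1 − pₑ) = (0.51871 − 0.25213)/(1 − 0.25213) = 0.3565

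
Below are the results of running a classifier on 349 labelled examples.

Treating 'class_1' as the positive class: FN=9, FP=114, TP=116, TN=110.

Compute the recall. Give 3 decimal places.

Recall = TP/(TP+FN) = 116/(116+9) = 116/125 = 0.928

0.928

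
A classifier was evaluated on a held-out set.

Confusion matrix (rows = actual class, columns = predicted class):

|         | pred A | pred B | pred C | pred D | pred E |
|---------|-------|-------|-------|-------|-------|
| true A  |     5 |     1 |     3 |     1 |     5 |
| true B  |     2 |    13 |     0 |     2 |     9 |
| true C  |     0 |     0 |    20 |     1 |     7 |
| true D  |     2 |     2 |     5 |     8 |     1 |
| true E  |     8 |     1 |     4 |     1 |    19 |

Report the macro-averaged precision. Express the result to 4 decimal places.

Per-class precision (TP/(TP+FP)):
  A: TP=5, FP=2+0+2+8=12 → 5/17 = 0.29412
  B: TP=13, FP=1+0+2+1=4 → 13/17 = 0.76471
  C: TP=20, FP=3+0+5+4=12 → 20/32 = 0.62500
  D: TP=8, FP=1+2+1+1=5 → 8/13 = 0.61538
  E: TP=19, FP=5+9+7+1=22 → 19/41 = 0.46341
Macro-precision = mean = (0.29412 + 0.76471 + 0.62500 + 0.61538 + 0.46341) / 5 = 0.5525

0.5525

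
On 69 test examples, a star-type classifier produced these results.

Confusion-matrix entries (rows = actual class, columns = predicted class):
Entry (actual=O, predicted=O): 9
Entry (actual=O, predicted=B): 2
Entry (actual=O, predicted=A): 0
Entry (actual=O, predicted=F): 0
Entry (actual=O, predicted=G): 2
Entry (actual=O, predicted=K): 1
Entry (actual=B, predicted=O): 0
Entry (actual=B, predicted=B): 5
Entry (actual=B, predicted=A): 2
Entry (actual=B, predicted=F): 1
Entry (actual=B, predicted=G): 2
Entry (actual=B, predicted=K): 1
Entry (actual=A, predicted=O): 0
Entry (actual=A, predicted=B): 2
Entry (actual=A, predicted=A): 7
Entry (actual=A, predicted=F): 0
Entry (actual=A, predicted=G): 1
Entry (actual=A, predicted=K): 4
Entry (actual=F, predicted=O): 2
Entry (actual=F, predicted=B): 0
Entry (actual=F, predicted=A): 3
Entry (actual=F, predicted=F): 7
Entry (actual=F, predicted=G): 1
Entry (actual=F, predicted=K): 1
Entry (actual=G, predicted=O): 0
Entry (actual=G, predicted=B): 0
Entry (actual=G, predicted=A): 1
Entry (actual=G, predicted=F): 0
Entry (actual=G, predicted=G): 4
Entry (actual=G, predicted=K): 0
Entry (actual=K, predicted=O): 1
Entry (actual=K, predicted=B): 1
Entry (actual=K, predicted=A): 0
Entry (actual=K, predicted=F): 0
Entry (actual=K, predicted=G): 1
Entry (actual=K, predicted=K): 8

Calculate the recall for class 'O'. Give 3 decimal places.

0.643

One-vs-rest for 'O': TP = diagonal; FP = other classes predicted 'O'; FN = 'O' predicted as other.
recall = TP/(TP+FN).
O: TP=9, FN=2+0+0+2+1=5 → 9/14 = 0.6429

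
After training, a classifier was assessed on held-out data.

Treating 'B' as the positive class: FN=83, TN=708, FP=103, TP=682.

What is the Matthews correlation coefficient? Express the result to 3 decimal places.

MCC = (TP·TN − FP·FN) / √((TP+FP)(TP+FN)(TN+FP)(TN+FN))
Numerator = 682·708 − 103·83 = 474307
Denominator = √(785·765·811·791) = √385237388025 = 620674.9455
MCC = 474307 / 620674.9455 = 0.764

0.764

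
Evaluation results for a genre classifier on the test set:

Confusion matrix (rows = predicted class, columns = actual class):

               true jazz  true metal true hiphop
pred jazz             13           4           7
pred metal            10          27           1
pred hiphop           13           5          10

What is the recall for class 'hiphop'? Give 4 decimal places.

0.5556

Take TP from the diagonal, FP from the rest of the 'hiphop' prediction marginal, FN from the rest of the 'hiphop' actual marginal.
recall = TP/(TP+FN).
hiphop: TP=10, FN=7+1=8 → 10/18 = 0.55556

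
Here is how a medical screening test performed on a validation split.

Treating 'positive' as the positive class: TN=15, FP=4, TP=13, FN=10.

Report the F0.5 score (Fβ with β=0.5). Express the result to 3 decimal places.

Fβ = (1+β²)·TP / ((1+β²)·TP + β²·FN + FP), with β²=1/4
= 1.25·13 / (1.25·13 + 0.25·10 + 4) = 0.714

0.714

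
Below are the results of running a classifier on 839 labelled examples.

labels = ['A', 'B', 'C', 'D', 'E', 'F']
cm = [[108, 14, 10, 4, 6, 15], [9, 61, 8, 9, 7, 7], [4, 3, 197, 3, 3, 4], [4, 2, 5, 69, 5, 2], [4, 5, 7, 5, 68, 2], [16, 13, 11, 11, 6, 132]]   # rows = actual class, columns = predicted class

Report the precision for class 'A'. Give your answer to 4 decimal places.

Treat 'A' as positive and all other classes as negative.
precision = TP/(TP+FP).
A: TP=108, FP=9+4+4+4+16=37 → 108/145 = 0.74483

0.7448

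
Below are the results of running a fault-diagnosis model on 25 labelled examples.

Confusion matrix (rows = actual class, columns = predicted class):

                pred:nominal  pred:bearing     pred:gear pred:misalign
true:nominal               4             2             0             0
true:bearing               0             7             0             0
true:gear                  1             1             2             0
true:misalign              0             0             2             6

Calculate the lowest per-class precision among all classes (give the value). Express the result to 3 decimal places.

0.500

Per-class precision (TP/(TP+FP)):
  nominal: TP=4, FP=0+1+0=1 → 4/5 = 0.8000
  bearing: TP=7, FP=2+1+0=3 → 7/10 = 0.7000
  gear: TP=2, FP=0+0+2=2 → 2/4 = 0.5000
  misalign: TP=6, FP=0+0+0=0 → 6/6 = 1.0000
Lowest is class 'gear' with precision = 0.500.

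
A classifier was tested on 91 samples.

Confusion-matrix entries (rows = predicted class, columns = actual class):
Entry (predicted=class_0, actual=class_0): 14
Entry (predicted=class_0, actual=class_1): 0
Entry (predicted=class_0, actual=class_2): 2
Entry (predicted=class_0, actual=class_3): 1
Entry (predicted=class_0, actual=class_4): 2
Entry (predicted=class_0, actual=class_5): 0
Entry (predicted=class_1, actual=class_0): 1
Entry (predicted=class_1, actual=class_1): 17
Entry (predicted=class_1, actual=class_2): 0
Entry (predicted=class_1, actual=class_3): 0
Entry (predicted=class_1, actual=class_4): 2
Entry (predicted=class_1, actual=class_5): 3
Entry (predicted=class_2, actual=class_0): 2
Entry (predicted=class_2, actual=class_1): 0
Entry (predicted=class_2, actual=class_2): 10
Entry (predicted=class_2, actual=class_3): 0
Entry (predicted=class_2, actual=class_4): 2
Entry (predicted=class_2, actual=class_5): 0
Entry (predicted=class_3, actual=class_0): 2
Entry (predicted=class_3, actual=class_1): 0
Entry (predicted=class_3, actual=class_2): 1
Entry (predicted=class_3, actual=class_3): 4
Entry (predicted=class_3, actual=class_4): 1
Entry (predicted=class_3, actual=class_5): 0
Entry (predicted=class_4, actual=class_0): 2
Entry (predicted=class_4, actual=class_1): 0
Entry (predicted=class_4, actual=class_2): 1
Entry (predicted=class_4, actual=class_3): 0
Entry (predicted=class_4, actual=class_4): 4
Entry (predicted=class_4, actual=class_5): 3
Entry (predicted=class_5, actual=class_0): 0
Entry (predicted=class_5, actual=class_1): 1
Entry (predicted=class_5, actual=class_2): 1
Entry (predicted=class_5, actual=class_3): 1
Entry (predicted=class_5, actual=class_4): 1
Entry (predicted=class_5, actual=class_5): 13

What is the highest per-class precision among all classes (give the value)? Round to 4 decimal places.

0.7647

Per-class precision (TP/(TP+FP)):
  class_0: TP=14, FP=0+2+1+2+0=5 → 14/19 = 0.73684
  class_1: TP=17, FP=1+0+0+2+3=6 → 17/23 = 0.73913
  class_2: TP=10, FP=2+0+0+2+0=4 → 10/14 = 0.71429
  class_3: TP=4, FP=2+0+1+1+0=4 → 4/8 = 0.50000
  class_4: TP=4, FP=2+0+1+0+3=6 → 4/10 = 0.40000
  class_5: TP=13, FP=0+1+1+1+1=4 → 13/17 = 0.76471
Highest is class 'class_5' with precision = 0.7647.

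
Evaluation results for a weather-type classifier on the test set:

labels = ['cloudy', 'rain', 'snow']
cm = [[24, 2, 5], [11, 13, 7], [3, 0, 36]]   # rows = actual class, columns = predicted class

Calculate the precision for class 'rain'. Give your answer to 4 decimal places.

0.8667

One-vs-rest for 'rain': TP = diagonal; FP = other classes predicted 'rain'; FN = 'rain' predicted as other.
precision = TP/(TP+FP).
rain: TP=13, FP=2+0=2 → 13/15 = 0.86667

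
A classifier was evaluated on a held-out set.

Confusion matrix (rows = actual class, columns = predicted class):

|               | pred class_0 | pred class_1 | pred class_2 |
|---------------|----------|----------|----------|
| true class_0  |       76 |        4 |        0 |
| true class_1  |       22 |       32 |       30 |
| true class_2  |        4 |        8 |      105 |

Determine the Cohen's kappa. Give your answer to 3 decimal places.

0.628

Observed agreement pₒ = trace/N = 213/281 = 0.7580
Expected agreement pₑ = Σ (rowᵢ·colᵢ)/N² = (80·102 + 84·44 + 117·135)/281² = 0.3502
κ = (pₒ − pₑ)/(1 − pₑ) = (0.7580 − 0.3502)/(1 − 0.3502) = 0.628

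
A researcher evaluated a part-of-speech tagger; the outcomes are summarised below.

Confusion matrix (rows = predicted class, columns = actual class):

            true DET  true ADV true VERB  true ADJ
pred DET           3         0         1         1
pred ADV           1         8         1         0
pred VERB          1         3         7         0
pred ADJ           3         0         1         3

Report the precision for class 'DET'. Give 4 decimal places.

0.6000

precision = TP/(TP+FP).
DET: TP=3, FP=0+1+1=2 → 3/5 = 0.60000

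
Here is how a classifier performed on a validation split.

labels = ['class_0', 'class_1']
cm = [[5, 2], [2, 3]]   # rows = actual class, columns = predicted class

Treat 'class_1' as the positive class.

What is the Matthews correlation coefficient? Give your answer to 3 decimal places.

0.314

MCC = (TP·TN − FP·FN) / √((TP+FP)(TP+FN)(TN+FP)(TN+FN))
Numerator = 3·5 − 2·2 = 11
Denominator = √(5·5·7·7) = √1225 = 35.0000
MCC = 11 / 35.0000 = 0.314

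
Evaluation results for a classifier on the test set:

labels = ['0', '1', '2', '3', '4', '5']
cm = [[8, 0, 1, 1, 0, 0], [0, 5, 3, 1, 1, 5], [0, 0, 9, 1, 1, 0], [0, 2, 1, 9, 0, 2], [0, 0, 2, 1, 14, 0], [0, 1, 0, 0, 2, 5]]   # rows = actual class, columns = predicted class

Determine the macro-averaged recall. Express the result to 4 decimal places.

0.6738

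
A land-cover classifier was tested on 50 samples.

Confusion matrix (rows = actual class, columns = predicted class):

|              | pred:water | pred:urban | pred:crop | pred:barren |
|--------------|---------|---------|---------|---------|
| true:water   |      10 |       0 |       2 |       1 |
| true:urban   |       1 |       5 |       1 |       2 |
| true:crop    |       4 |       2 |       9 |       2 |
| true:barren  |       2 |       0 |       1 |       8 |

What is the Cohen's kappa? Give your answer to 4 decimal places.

Observed agreement pₒ = trace/N = 32/50 = 0.64000
Expected agreement pₑ = Σ (rowᵢ·colᵢ)/N² = (13·17 + 9·7 + 17·13 + 11·13)/50² = 0.25920
κ = (pₒ − pₑ)/(1 − pₑ) = (0.64000 − 0.25920)/(1 − 0.25920) = 0.5140

0.5140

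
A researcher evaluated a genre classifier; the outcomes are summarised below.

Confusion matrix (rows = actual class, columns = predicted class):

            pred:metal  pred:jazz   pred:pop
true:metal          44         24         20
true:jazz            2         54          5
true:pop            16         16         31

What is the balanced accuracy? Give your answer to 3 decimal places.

0.626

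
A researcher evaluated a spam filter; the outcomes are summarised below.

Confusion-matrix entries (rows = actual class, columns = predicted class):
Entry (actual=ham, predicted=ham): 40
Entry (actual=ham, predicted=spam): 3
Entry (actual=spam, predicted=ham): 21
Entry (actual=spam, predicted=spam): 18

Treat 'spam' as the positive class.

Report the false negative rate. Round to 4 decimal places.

FNR = FN/(FN+TP) = 21/(21+18) = 0.5385

0.5385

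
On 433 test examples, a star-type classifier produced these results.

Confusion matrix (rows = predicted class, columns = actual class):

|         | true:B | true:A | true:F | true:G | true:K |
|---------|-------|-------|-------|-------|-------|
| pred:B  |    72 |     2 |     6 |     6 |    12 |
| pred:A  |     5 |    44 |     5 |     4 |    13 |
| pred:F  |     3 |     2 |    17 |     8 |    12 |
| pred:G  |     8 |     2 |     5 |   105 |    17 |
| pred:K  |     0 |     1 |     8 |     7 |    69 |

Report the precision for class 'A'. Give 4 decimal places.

Treat 'A' as positive and all other classes as negative.
precision = TP/(TP+FP).
A: TP=44, FP=5+5+4+13=27 → 44/71 = 0.61972

0.6197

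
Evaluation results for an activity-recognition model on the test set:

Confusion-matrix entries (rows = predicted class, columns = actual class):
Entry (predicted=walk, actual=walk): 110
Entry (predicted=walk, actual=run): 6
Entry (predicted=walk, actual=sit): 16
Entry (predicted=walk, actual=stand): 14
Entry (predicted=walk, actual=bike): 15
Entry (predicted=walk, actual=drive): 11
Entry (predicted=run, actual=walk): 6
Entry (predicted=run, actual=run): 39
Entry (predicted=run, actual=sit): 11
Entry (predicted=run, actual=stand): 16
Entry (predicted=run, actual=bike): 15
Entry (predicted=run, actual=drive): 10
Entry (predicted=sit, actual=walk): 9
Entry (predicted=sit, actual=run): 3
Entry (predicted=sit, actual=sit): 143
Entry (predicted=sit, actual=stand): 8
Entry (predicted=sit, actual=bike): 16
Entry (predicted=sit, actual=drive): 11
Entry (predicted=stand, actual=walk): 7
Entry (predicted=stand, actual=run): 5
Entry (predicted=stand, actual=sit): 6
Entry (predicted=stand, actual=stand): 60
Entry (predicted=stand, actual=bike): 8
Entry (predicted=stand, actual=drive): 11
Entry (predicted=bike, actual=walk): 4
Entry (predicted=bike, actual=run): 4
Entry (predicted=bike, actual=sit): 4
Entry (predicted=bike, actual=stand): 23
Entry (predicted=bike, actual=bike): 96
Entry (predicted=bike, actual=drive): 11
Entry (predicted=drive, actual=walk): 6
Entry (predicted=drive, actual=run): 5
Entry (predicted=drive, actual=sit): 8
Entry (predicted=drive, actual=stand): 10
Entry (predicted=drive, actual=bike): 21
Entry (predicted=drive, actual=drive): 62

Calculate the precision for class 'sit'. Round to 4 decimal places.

0.7526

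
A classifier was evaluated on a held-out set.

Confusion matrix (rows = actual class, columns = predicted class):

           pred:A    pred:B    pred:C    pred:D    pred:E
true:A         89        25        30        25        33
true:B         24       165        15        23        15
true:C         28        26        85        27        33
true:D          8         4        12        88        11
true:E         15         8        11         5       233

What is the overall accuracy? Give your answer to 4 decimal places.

0.6358

Accuracy = trace / total = (89+165+85+88+233=660) / 1038 = 660/1038 = 0.6358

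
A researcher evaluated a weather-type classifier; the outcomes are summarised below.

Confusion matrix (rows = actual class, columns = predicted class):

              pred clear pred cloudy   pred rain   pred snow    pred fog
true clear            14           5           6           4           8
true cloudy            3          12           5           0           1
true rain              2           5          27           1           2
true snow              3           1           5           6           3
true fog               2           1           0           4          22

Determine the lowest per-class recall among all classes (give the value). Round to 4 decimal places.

0.3333

Per-class recall (TP/(TP+FN)):
  clear: TP=14, FN=5+6+4+8=23 → 14/37 = 0.37838
  cloudy: TP=12, FN=3+5+0+1=9 → 12/21 = 0.57143
  rain: TP=27, FN=2+5+1+2=10 → 27/37 = 0.72973
  snow: TP=6, FN=3+1+5+3=12 → 6/18 = 0.33333
  fog: TP=22, FN=2+1+0+4=7 → 22/29 = 0.75862
Lowest is class 'snow' with recall = 0.3333.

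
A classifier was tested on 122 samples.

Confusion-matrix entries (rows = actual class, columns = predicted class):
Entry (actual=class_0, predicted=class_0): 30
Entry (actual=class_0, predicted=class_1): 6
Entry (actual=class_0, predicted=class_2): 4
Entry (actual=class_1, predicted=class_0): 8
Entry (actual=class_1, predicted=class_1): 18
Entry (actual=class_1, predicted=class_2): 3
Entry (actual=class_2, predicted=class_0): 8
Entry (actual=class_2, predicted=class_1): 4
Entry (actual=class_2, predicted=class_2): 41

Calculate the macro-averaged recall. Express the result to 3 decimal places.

Per-class recall (TP/(TP+FN)):
  class_0: TP=30, FN=6+4=10 → 30/40 = 0.7500
  class_1: TP=18, FN=8+3=11 → 18/29 = 0.6207
  class_2: TP=41, FN=8+4=12 → 41/53 = 0.7736
Macro-recall = mean = (0.7500 + 0.6207 + 0.7736) / 3 = 0.715

0.715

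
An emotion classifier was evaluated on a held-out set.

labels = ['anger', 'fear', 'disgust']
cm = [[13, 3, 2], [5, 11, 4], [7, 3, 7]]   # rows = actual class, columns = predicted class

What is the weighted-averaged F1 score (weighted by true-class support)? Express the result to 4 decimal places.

0.5583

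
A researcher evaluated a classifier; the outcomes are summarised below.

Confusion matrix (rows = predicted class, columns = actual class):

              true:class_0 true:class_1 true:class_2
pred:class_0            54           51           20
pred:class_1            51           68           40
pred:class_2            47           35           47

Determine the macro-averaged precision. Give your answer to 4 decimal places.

0.4080

Per-class precision (TP/(TP+FP)):
  class_0: TP=54, FP=51+20=71 → 54/125 = 0.43200
  class_1: TP=68, FP=51+40=91 → 68/159 = 0.42767
  class_2: TP=47, FP=47+35=82 → 47/129 = 0.36434
Macro-precision = mean = (0.43200 + 0.42767 + 0.36434) / 3 = 0.4080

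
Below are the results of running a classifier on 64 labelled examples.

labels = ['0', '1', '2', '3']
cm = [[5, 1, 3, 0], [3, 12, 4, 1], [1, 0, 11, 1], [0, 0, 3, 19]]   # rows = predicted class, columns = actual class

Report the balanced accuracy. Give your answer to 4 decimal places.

Balanced accuracy = mean of per-class recall.
  0: recall = 5/9 = 0.55556
  1: recall = 12/13 = 0.92308
  2: recall = 11/21 = 0.52381
  3: recall = 19/21 = 0.90476
Mean = (0.55556 + 0.92308 + 0.52381 + 0.90476) / 4 = 0.7268

0.7268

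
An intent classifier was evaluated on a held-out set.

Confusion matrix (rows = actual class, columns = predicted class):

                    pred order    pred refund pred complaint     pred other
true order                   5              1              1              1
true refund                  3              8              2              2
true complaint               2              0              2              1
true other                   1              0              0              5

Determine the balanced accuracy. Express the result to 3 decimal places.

0.598

Balanced accuracy = mean of per-class recall.
  order: recall = 5/8 = 0.6250
  refund: recall = 8/15 = 0.5333
  complaint: recall = 2/5 = 0.4000
  other: recall = 5/6 = 0.8333
Mean = (0.6250 + 0.5333 + 0.4000 + 0.8333) / 4 = 0.598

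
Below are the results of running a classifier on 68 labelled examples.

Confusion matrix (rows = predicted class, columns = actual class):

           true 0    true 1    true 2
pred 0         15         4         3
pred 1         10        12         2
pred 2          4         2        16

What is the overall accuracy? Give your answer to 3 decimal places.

Accuracy = trace / total = (15+12+16=43) / 68 = 43/68 = 0.632

0.632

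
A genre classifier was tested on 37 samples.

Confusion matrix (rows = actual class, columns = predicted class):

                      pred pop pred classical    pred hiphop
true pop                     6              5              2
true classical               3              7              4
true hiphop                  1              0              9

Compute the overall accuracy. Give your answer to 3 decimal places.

0.595

Accuracy = trace / total = (6+7+9=22) / 37 = 22/37 = 0.595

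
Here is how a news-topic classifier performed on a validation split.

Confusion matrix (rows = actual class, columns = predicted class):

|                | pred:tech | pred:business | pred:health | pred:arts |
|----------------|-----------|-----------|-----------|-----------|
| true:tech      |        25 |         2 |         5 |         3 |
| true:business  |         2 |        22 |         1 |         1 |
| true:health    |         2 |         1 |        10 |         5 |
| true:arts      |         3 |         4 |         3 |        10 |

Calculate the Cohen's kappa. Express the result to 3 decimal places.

0.560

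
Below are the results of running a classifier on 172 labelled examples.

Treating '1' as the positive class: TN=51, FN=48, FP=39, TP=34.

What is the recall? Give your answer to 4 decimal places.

0.4146

Recall = TP/(TP+FN) = 34/(34+48) = 34/82 = 0.4146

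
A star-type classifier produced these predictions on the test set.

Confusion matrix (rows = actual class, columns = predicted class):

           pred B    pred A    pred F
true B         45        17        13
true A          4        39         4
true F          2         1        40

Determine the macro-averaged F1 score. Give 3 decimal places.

Per-class F1 score (2·TP/(2·TP+FP+FN)):
  B: TP=45, FP=4+2=6, FN=17+13=30 → 90/126 = 0.7143
  A: TP=39, FP=17+1=18, FN=4+4=8 → 78/104 = 0.7500
  F: TP=40, FP=13+4=17, FN=2+1=3 → 80/100 = 0.8000
Macro-F1 score = mean = (0.7143 + 0.7500 + 0.8000) / 3 = 0.755

0.755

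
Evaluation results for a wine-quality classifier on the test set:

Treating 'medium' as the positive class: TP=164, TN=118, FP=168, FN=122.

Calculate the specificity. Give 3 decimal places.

0.413

Specificity = TN/(TN+FP) = 118/(118+168) = 0.413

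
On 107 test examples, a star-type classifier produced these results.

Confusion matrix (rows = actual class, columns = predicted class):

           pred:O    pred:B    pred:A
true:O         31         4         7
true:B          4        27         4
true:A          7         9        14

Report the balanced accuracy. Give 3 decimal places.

Balanced accuracy = mean of per-class recall.
  O: recall = 31/42 = 0.7381
  B: recall = 27/35 = 0.7714
  A: recall = 14/30 = 0.4667
Mean = (0.7381 + 0.7714 + 0.4667) / 3 = 0.659

0.659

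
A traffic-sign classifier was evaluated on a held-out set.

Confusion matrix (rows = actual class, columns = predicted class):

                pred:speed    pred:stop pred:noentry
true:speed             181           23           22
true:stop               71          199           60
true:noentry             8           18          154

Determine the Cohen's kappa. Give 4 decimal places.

0.5885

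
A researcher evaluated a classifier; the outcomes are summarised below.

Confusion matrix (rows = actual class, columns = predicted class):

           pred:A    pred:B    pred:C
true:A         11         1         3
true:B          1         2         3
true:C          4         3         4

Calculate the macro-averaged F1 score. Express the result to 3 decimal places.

Per-class F1 score (2·TP/(2·TP+FP+FN)):
  A: TP=11, FP=1+4=5, FN=1+3=4 → 22/31 = 0.7097
  B: TP=2, FP=1+3=4, FN=1+3=4 → 4/12 = 0.3333
  C: TP=4, FP=3+3=6, FN=4+3=7 → 8/21 = 0.3810
Macro-F1 score = mean = (0.7097 + 0.3333 + 0.3810) / 3 = 0.475

0.475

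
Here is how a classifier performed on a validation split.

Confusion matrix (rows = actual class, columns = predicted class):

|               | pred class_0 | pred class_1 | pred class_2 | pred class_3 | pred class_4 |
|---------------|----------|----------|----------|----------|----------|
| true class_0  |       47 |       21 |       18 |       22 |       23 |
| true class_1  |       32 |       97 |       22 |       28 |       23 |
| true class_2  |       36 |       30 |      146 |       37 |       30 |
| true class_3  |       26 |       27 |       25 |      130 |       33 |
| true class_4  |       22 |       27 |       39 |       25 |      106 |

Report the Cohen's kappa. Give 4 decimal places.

Observed agreement pₒ = trace/N = 526/1072 = 0.49067
Expected agreement pₑ = Σ (rowᵢ·colᵢ)/N² = (131·163 + 202·202 + 279·250 + 241·242 + 219·215)/1072² = 0.20651
κ = (pₒ − pₑ)/(1 − pₑ) = (0.49067 − 0.20651)/(1 − 0.20651) = 0.3581

0.3581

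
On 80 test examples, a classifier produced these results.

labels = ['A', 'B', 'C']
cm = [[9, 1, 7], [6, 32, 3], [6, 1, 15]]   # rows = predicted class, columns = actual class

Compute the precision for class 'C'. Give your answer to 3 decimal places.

0.682

One-vs-rest for 'C': TP = diagonal; FP = other classes predicted 'C'; FN = 'C' predicted as other.
precision = TP/(TP+FP).
C: TP=15, FP=6+1=7 → 15/22 = 0.6818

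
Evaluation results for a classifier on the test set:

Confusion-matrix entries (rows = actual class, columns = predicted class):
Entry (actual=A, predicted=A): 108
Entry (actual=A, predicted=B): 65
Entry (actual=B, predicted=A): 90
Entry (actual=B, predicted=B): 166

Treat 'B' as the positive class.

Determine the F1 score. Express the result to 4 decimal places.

0.6817

Precision = TP/(TP+FP) = 166/231 = 0.7186
Recall = TP/(TP+FN) = 166/256 = 0.6484
F1 = 2·TP/(2·TP+FP+FN) = 332/487 = 0.6817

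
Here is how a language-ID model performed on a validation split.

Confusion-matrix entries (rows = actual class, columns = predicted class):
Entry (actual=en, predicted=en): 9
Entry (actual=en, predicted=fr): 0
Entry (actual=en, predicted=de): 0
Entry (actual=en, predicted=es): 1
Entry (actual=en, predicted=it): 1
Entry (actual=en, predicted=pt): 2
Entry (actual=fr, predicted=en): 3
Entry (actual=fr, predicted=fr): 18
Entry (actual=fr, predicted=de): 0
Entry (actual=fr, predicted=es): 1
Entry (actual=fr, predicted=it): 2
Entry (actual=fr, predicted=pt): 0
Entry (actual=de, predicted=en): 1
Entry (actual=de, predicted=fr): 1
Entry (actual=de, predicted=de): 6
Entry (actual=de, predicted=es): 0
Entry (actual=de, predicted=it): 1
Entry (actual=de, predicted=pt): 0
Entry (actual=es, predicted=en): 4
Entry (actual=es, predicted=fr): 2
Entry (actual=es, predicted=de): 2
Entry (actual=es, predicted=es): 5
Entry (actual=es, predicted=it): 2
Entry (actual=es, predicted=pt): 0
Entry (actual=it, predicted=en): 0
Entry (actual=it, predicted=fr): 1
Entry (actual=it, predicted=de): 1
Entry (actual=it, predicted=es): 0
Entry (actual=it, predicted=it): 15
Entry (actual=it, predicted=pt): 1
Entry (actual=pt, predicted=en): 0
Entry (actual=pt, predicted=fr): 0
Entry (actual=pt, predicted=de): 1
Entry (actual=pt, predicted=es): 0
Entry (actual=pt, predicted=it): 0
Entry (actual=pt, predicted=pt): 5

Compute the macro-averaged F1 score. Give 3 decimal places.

0.659

Per-class F1 score (2·TP/(2·TP+FP+FN)):
  en: TP=9, FP=3+1+4+0+0=8, FN=0+0+1+1+2=4 → 18/30 = 0.6000
  fr: TP=18, FP=0+1+2+1+0=4, FN=3+0+1+2+0=6 → 36/46 = 0.7826
  de: TP=6, FP=0+0+2+1+1=4, FN=1+1+0+1+0=3 → 12/19 = 0.6316
  es: TP=5, FP=1+1+0+0+0=2, FN=4+2+2+2+0=10 → 10/22 = 0.4545
  it: TP=15, FP=1+2+1+2+0=6, FN=0+1+1+0+1=3 → 30/39 = 0.7692
  pt: TP=5, FP=2+0+0+0+1=3, FN=0+0+1+0+0=1 → 10/14 = 0.7143
Macro-F1 score = mean = (0.6000 + 0.7826 + 0.6316 + 0.4545 + 0.7692 + 0.7143) / 6 = 0.659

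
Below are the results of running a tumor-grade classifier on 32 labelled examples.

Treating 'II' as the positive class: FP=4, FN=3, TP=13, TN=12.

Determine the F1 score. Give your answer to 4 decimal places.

0.7879

Precision = TP/(TP+FP) = 13/17 = 0.7647
Recall = TP/(TP+FN) = 13/16 = 0.8125
F1 = 2·TP/(2·TP+FP+FN) = 26/33 = 0.7879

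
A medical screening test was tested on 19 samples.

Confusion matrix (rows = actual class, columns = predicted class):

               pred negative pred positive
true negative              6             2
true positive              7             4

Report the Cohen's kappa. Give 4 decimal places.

0.1047

Observed agreement pₒ = trace/N = 10/19 = 0.52632
Expected agreement pₑ = Σ (rowᵢ·colᵢ)/N² = (8·13 + 11·6)/19² = 0.47091
κ = (pₒ − pₑ)/(1 − pₑ) = (0.52632 − 0.47091)/(1 − 0.47091) = 0.1047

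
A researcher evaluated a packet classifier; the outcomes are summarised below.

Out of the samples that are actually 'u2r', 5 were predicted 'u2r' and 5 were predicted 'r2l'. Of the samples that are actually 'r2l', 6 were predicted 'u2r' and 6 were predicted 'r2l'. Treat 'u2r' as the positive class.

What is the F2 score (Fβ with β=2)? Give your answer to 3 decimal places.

Fβ = (1+β²)·TP / ((1+β²)·TP + β²·FN + FP), with β²=4
= 5·5 / (5·5 + 4·5 + 6) = 0.490

0.490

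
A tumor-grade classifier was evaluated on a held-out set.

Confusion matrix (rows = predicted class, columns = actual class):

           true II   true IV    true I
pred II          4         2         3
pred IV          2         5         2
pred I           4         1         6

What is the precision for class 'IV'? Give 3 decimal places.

precision = TP/(TP+FP).
IV: TP=5, FP=2+2=4 → 5/9 = 0.5556

0.556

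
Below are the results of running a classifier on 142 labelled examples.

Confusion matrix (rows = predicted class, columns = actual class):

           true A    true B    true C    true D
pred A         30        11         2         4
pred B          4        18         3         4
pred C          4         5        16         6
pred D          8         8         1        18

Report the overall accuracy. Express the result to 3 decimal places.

Accuracy = trace / total = (30+18+16+18=82) / 142 = 82/142 = 0.577

0.577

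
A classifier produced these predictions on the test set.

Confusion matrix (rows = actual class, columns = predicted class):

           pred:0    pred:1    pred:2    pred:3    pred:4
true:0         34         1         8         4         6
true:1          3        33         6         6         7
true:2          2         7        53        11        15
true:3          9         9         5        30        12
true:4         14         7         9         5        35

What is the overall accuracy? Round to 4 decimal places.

Accuracy = trace / total = (34+33+53+30+35=185) / 331 = 185/331 = 0.5589

0.5589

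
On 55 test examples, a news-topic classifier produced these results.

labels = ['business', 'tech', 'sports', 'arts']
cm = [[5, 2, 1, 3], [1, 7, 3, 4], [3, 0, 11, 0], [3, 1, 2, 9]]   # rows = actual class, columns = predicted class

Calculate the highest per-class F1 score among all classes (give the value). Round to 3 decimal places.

0.710

Per-class F1 score (2·TP/(2·TP+FP+FN)):
  business: TP=5, FP=1+3+3=7, FN=2+1+3=6 → 10/23 = 0.4348
  tech: TP=7, FP=2+0+1=3, FN=1+3+4=8 → 14/25 = 0.5600
  sports: TP=11, FP=1+3+2=6, FN=3+0+0=3 → 22/31 = 0.7097
  arts: TP=9, FP=3+4+0=7, FN=3+1+2=6 → 18/31 = 0.5806
Highest is class 'sports' with F1 score = 0.710.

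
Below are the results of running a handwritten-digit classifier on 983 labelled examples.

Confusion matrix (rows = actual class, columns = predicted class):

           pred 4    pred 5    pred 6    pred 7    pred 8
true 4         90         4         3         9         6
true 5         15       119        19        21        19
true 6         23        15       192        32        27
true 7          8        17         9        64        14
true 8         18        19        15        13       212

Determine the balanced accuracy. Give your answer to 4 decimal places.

Balanced accuracy = mean of per-class recall.
  4: recall = 90/112 = 0.80357
  5: recall = 119/193 = 0.61658
  6: recall = 192/289 = 0.66436
  7: recall = 64/112 = 0.57143
  8: recall = 212/277 = 0.76534
Mean = (0.80357 + 0.61658 + 0.66436 + 0.57143 + 0.76534) / 5 = 0.6843

0.6843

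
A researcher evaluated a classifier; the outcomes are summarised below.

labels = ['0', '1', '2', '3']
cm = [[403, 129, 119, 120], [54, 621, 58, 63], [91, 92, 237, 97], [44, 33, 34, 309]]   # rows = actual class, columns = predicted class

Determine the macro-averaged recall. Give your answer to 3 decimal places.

0.624

Per-class recall (TP/(TP+FN)):
  0: TP=403, FN=129+119+120=368 → 403/771 = 0.5227
  1: TP=621, FN=54+58+63=175 → 621/796 = 0.7802
  2: TP=237, FN=91+92+97=280 → 237/517 = 0.4584
  3: TP=309, FN=44+33+34=111 → 309/420 = 0.7357
Macro-recall = mean = (0.5227 + 0.7802 + 0.4584 + 0.7357) / 4 = 0.624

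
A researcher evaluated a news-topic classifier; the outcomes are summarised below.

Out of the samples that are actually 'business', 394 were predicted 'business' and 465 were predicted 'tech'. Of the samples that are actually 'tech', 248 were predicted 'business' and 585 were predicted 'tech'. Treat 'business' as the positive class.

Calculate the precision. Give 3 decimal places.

Precision = TP/(TP+FP) = 394/(394+248) = 394/642 = 0.614

0.614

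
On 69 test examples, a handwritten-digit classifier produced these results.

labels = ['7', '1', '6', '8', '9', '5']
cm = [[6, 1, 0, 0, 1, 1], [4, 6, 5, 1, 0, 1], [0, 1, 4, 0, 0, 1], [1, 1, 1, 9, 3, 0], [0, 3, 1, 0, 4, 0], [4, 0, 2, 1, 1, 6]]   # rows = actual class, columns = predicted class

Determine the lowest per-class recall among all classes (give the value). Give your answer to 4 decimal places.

0.3529

Per-class recall (TP/(TP+FN)):
  7: TP=6, FN=1+0+0+1+1=3 → 6/9 = 0.66667
  1: TP=6, FN=4+5+1+0+1=11 → 6/17 = 0.35294
  6: TP=4, FN=0+1+0+0+1=2 → 4/6 = 0.66667
  8: TP=9, FN=1+1+1+3+0=6 → 9/15 = 0.60000
  9: TP=4, FN=0+3+1+0+0=4 → 4/8 = 0.50000
  5: TP=6, FN=4+0+2+1+1=8 → 6/14 = 0.42857
Lowest is class '1' with recall = 0.3529.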